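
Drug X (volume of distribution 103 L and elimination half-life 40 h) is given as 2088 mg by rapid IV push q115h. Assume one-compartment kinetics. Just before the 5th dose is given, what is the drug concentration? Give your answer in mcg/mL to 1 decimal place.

3.2 mcg/mL

f = (1/2)^(τ/t½) = (1/2)^(115/40) ≈ 0.1363.
C₀ = D/Vd = 2088/103 ≈ 20.272 mcg/mL.
Before the 5th dose, 4 doses have been given. Superposition: Cmin = C₀·(f + f² + … + f^4).
≈ 20.272 × (0.1363 + 0.0186 + 0.0025 + 0.0003) ≈ 20.272 × 0.1577 ≈ 3.197 mcg/mL.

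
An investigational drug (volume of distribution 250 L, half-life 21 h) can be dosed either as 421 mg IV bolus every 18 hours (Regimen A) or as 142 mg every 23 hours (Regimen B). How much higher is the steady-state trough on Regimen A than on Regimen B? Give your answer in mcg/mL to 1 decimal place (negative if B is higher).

1.6 mcg/mL

Regimen A: f = (1/2)^(18/21) ≈ 0.5520; Cmin,ss = (421/250)·f/(1−f) ≈ 2.075 mcg/mL.
Regimen B: f = (1/2)^(23/21) ≈ 0.4681; Cmin,ss = (142/250)·f/(1−f) ≈ 0.500 mcg/mL.
Difference ≈ 2.075 − 0.500 ≈ 1.575 mcg/mL.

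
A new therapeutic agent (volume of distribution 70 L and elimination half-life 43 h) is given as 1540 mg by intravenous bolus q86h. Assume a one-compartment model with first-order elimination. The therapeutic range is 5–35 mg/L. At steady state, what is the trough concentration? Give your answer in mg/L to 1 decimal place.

The dosing interval is 2 half-lives, so f = 2^(−2) = 0.25.
Accumulation ratio R = 1/(1 − f) = 1/0.75 = 4/3.
Single-dose peak C₀ = D/Vd = 1540/70 = 22 mg/L.
Steady-state peak Cmax,ss = C₀·R = 22 × 4/3 ≈ 29.333 mg/L.
Steady-state trough Cmin,ss = Cmax,ss·f ≈ 29.333 × 0.25 ≈ 7.333 mg/L.
Trough 7.3 mg/L vs MEC 5 mg/L: adequate.

7.3 mg/L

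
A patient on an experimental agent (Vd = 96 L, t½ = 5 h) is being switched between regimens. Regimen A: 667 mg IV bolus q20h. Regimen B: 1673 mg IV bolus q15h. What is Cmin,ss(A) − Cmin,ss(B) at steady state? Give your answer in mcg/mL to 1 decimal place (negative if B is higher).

-2.0 mcg/mL

Regimen A: f = (1/2)^(20/5) ≈ 0.0625; Cmin,ss = (667/96)·f/(1−f) ≈ 0.463 mcg/mL.
Regimen B: f = (1/2)^(15/5) ≈ 0.1250; Cmin,ss = (1673/96)·f/(1−f) ≈ 2.490 mcg/mL.
Difference ≈ 0.463 − 2.490 ≈ -2.027 mcg/mL.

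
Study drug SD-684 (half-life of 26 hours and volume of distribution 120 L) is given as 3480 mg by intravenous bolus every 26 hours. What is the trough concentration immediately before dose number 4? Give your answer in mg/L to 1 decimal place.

f = (1/2)^(τ/t½) = (1/2)^(26/26) ≈ 0.5000.
C₀ = D/Vd = 3480/120 ≈ 29.000 mg/L.
Before the 4th dose, 3 doses have been given. Superposition: Cmin = C₀·(f + f² + … + f^3).
≈ 29.000 × (0.5000 + 0.2500 + 0.1250) ≈ 29.000 × 0.8750 ≈ 25.375 mg/L.

25.4 mg/L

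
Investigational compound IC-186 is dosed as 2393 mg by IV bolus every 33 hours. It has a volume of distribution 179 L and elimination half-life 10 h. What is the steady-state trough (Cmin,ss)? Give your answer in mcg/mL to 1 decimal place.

k = ln2/t½ = ln2/10 ≈ 0.069315 h⁻¹; fraction remaining f = e^(−kτ) = e^(−0.069315×33) ≈ 0.1015.
At steady state, accumulation factor R = 1/(1 − e^(−kτ)) ≈ 1.1130.
Single-dose peak C₀ = D/Vd = 2393/179 ≈ 13.369 mcg/mL.
Cmax,ss = C₀/(1 − f) ≈ 13.369/0.8985 ≈ 14.879 mcg/mL.
One interval later, Cmin,ss = Cmax,ss·e^(−kτ) ≈ 14.879 × 0.1015 ≈ 1.510 mcg/mL.

1.5 mcg/mL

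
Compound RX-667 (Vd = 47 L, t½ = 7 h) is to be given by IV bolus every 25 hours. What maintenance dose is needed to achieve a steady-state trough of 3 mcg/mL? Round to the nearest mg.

τ/t½ = 25/7 ≈ 3.5714, so f = (1/2)^(25/7) ≈ 0.084119.
Cmin,ss = (D/Vd)·f/(1−f), so D = Cmin,ss·Vd·(1−f)/f.
D = 3 × 47 × (1−f)/f ≈ 3 × 47 × 10.88792 ≈ 1535.20 mg.

1535 mg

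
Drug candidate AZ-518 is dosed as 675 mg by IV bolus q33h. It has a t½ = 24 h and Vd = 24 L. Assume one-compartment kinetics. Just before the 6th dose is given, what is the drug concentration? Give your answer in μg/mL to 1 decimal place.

17.5 μg/mL

f = (1/2)^(τ/t½) = (1/2)^(33/24) ≈ 0.3856.
C₀ = D/Vd = 675/24 ≈ 28.125 μg/mL.
Before the 6th dose, 5 doses have been given. Superposition: Cmin = C₀·(f + f² + … + f^5).
≈ 28.125 × (0.3856 + 0.1487 + 0.0573 + 0.0221 + 0.0085) ≈ 28.125 × 0.6222 ≈ 17.499 μg/mL.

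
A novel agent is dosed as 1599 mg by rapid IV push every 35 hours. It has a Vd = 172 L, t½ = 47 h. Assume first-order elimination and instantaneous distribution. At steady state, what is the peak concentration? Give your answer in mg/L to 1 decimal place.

23.1 mg/L

τ/t½ = 35/47 ≈ 0.74468, so fraction remaining f = (1/2)^(35/47) ≈ 0.5968.
Accumulation ratio R = 1/(1 − f) ≈ 1/0.4032 ≈ 2.4802.
Single-dose peak C₀ = D/Vd = 1599/172 ≈ 9.297 mg/L.
Steady-state peak Cmax,ss = C₀·R ≈ 9.297 × 2.4802 ≈ 23.058 mg/L.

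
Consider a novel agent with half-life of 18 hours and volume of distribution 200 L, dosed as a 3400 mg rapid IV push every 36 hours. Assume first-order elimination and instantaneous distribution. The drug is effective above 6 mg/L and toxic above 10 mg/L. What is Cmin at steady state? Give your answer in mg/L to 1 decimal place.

5.7 mg/L

τ = 36 h = 2 half-lives, so f = (1/2)^2 = 0.25.
At steady state, R = 1/(1 − 0.25) = 4/3.
Single-dose peak C₀ = D/Vd = 3400/200 = 17 mg/L.
Steady-state peak Cmax,ss = C₀·R = 17 × 4/3 ≈ 22.667 mg/L.
Steady-state trough Cmin,ss = Cmax,ss·f ≈ 22.667 × 0.25 ≈ 5.667 mg/L.
Trough 5.7 mg/L vs MEC 6 mg/L: subtherapeutic.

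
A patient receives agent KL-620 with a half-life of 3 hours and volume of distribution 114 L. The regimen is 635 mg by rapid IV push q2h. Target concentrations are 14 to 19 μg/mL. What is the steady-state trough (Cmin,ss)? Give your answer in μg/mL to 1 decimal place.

9.5 μg/mL

Over one 2-h interval, 2/3 ≈ 0.66667 half-lives elapse, leaving f ≈ 0.6300 of each dose.
Single-dose peak C₀ = D/Vd = 635/114 ≈ 5.570 μg/mL.
Steady-state trough Cmin,ss = C₀·f/(1−f) ≈ 5.570 × 0.6300/0.3700 ≈ 9.484 μg/mL.
Trough 9.5 μg/mL vs MEC 14 μg/mL: subtherapeutic.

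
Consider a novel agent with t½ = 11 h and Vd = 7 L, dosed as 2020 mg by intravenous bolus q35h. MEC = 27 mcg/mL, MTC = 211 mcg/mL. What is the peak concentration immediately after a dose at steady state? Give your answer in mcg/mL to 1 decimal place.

324.3 mcg/mL

Over one 35-h interval, 35/11 ≈ 3.1818 half-lives elapse, leaving f ≈ 0.1102 of each dose.
Accumulation ratio R = 1/(1 − f) ≈ 1/0.8898 ≈ 1.1238.
Each bolus raises the concentration by D/Vd = 2020/7 ≈ 288.571 mcg/mL.
Steady-state peak Cmax,ss = C₀·R ≈ 288.571 × 1.1238 ≈ 324.296 mcg/mL.
Peak 324.3 mcg/mL vs MTC 211 mcg/mL: exceeds toxic threshold.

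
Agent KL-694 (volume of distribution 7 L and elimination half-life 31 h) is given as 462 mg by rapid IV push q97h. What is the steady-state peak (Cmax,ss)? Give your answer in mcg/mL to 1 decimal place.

74.5 mcg/mL

τ/t½ = 97/31 ≈ 3.129, so fraction remaining f = (1/2)^(97/31) ≈ 0.1143.
At steady state, accumulation factor R = 1/(1 − e^(−kτ)) ≈ 1.1291.
Single-dose peak C₀ = D/Vd = 462/7 ≈ 66.000 mcg/mL.
Cmax,ss = C₀/(1 − f) ≈ 66.000/0.8857 ≈ 74.517 mcg/mL.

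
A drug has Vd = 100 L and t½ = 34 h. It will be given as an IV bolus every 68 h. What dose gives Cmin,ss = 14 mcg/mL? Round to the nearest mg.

τ/t½ = 68/34 ≈ 2, so f = (1/2)^(68/34) ≈ 0.250000.
Cmin,ss = (D/Vd)·f/(1−f), so D = Cmin,ss·Vd·(1−f)/f.
D = 14 × 100 × (1−f)/f ≈ 14 × 100 × 3.00000 ≈ 4200.00 mg.

4200 mg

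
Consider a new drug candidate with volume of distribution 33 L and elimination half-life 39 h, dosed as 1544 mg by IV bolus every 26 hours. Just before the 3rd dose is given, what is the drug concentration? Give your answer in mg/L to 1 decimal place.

f = (1/2)^(τ/t½) = (1/2)^(26/39) ≈ 0.6300.
C₀ = D/Vd = 1544/33 ≈ 46.788 mg/L.
Before the 3rd dose, 2 doses have been given. Superposition: Cmin = C₀·(f + f²).
≈ 46.788 × (0.6300 + 0.3969) ≈ 46.788 × 1.0269 ≈ 48.047 mg/L.

48.0 mg/L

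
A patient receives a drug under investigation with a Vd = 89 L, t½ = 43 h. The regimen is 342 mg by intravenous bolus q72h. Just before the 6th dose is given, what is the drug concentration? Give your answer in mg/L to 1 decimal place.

f = (1/2)^(τ/t½) = (1/2)^(72/43) ≈ 0.3133.
C₀ = D/Vd = 342/89 ≈ 3.843 mg/L.
Before the 6th dose, 5 doses have been given. Superposition: Cmin = C₀·(f + f² + … + f^5).
≈ 3.843 × (0.3133 + 0.0982 + 0.0308 + 0.0096 + 0.0030) ≈ 3.843 × 0.4549 ≈ 1.748 mg/L.

1.7 mg/L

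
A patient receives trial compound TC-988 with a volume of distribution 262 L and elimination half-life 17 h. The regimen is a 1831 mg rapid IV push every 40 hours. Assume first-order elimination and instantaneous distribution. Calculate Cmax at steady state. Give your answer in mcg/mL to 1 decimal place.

8.7 mcg/mL

Over one 40-h interval, 40/17 ≈ 2.3529 half-lives elapse, leaving f ≈ 0.1957 of each dose.
Accumulation ratio R = 1/(1 − f) ≈ 1/0.8043 ≈ 1.2433.
Single-dose peak C₀ = D/Vd = 1831/262 ≈ 6.989 mcg/mL.
Steady-state peak Cmax,ss = C₀·R ≈ 6.989 × 1.2433 ≈ 8.689 mcg/mL.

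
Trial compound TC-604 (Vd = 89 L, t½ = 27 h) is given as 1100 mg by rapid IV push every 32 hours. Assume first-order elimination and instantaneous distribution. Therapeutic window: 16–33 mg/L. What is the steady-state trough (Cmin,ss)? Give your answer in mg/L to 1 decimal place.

9.7 mg/L

k = ln2/t½ = ln2/27 ≈ 0.025672 h⁻¹; fraction remaining f = e^(−kτ) = e^(−0.025672×32) ≈ 0.4398.
Single-dose peak C₀ = D/Vd = 1100/89 ≈ 12.360 mg/L.
Steady-state trough Cmin,ss = C₀·f/(1−f) ≈ 12.360 × 0.4398/0.5602 ≈ 9.704 mg/L.
Trough 9.7 mg/L vs MEC 16 mg/L: subtherapeutic.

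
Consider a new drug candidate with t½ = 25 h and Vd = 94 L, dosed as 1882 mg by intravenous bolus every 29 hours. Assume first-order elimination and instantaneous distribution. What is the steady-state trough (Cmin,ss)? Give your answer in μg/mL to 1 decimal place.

16.2 μg/mL

k = ln2/t½ = ln2/25 ≈ 0.027726 h⁻¹; fraction remaining f = e^(−kτ) = e^(−0.027726×29) ≈ 0.4475.
At steady state, accumulation factor R = 1/(1 − e^(−kτ)) ≈ 1.8100.
Each bolus raises the concentration by D/Vd = 1882/94 ≈ 20.021 μg/mL.
Cmax,ss = C₀/(1 − f) ≈ 20.021/0.5525 ≈ 36.237 μg/mL.
Steady-state trough Cmin,ss = Cmax,ss·f ≈ 36.237 × 0.4475 ≈ 16.216 μg/mL.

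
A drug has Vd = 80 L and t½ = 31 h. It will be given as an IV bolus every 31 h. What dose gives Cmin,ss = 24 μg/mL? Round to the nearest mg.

1920 mg

τ/t½ = 31/31 ≈ 1, so f = (1/2)^(31/31) ≈ 0.500000.
Cmin,ss = (D/Vd)·f/(1−f), so D = Cmin,ss·Vd·(1−f)/f.
D = 24 × 80 × (1−f)/f ≈ 24 × 80 × 1.00000 ≈ 1920.00 mg.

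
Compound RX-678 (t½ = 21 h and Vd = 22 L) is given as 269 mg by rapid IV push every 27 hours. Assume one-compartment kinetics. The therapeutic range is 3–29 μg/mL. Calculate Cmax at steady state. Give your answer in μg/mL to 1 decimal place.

20.7 μg/mL

k = ln2/t½ = ln2/21 ≈ 0.033007 h⁻¹; fraction remaining f = e^(−kτ) = e^(−0.033007×27) ≈ 0.4102.
At steady state, accumulation factor R = 1/(1 − e^(−kτ)) ≈ 1.6955.
Single-dose peak C₀ = D/Vd = 269/22 ≈ 12.227 μg/mL.
Cmax,ss = C₀/(1 − f) ≈ 12.227/0.5898 ≈ 20.731 μg/mL.
Peak 20.7 μg/mL vs MTC 29 μg/mL: below toxic threshold.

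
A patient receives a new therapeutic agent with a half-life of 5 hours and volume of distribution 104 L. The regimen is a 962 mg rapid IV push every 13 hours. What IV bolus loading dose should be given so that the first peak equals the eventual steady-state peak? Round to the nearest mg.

f = (1/2)^(13/5) ≈ 0.164938; accumulation ratio R = 1/(1−f) ≈ 1.19752.
Loading dose to hit Cmax,ss on first dose: D_load = D_maint·R ≈ 962 × 1.19752 ≈ 1152.01 mg.

1152 mg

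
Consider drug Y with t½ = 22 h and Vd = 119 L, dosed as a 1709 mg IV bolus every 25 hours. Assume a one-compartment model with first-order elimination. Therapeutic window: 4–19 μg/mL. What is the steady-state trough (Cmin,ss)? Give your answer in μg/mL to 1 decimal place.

τ/t½ = 25/22 ≈ 1.1364, so fraction remaining f = (1/2)^(25/22) ≈ 0.4549.
Accumulation ratio R = 1/(1 − f) ≈ 1/0.5451 ≈ 1.8345.
Single-dose peak C₀ = D/Vd = 1709/119 ≈ 14.361 μg/mL.
Cmax,ss = C₀/(1 − f) ≈ 14.361/0.5451 ≈ 26.346 μg/mL.
One interval later, Cmin,ss = Cmax,ss·e^(−kτ) ≈ 26.346 × 0.4549 ≈ 11.985 μg/mL.
Trough 12.0 μg/mL vs MEC 4 μg/mL: adequate.

12.0 μg/mL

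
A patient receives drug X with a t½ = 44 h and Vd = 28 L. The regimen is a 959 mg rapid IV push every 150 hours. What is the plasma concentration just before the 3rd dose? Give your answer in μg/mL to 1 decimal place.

f = (1/2)^(τ/t½) = (1/2)^(150/44) ≈ 0.0941.
C₀ = D/Vd = 959/28 ≈ 34.250 μg/mL.
Before the 3rd dose, 2 doses have been given. Superposition: Cmin = C₀·(f + f²).
≈ 34.250 × (0.0941 + 0.0089) ≈ 34.250 × 0.1030 ≈ 3.528 μg/mL.

3.5 μg/mL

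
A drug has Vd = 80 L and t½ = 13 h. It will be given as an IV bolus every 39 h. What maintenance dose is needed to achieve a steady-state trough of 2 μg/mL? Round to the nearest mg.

1120 mg

τ/t½ = 39/13 ≈ 3, so f = (1/2)^(39/13) ≈ 0.125000.
Cmin,ss = (D/Vd)·f/(1−f), so D = Cmin,ss·Vd·(1−f)/f.
D = 2 × 80 × (1−f)/f ≈ 2 × 80 × 7.00000 ≈ 1120.00 mg.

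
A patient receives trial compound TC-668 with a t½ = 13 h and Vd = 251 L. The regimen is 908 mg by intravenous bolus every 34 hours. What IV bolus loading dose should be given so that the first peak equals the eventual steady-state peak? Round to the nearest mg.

f = (1/2)^(34/13) ≈ 0.163189; accumulation ratio R = 1/(1−f) ≈ 1.19501.
Loading dose to hit Cmax,ss on first dose: D_load = D_maint·R ≈ 908 × 1.19501 ≈ 1085.07 mg.

1085 mg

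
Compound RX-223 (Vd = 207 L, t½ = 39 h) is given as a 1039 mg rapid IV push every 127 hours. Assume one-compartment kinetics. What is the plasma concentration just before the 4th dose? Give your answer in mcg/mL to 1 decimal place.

0.6 mcg/mL

f = (1/2)^(τ/t½) = (1/2)^(127/39) ≈ 0.1046.
C₀ = D/Vd = 1039/207 ≈ 5.019 mcg/mL.
Before the 4th dose, 3 doses have been given. Superposition: Cmin = C₀·(f + f² + … + f^3).
≈ 5.019 × (0.1046 + 0.0109 + 0.0011) ≈ 5.019 × 0.1166 ≈ 0.585 mcg/mL.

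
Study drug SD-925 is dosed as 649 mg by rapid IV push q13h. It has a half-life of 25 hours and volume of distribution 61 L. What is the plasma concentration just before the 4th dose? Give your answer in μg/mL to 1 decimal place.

16.2 μg/mL

f = (1/2)^(τ/t½) = (1/2)^(13/25) ≈ 0.6974.
C₀ = D/Vd = 649/61 ≈ 10.639 μg/mL.
Before the 4th dose, 3 doses have been given. Superposition: Cmin = C₀·(f + f² + … + f^3).
≈ 10.639 × (0.6974 + 0.4864 + 0.3392) ≈ 10.639 × 1.5230 ≈ 16.203 μg/mL.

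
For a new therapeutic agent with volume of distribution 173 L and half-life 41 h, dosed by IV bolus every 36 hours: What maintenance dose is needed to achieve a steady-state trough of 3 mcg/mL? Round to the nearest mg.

τ/t½ = 36/41 ≈ 0.87805, so f = (1/2)^(36/41) ≈ 0.544103.
Cmin,ss = (D/Vd)·f/(1−f), so D = Cmin,ss·Vd·(1−f)/f.
D = 3 × 173 × (1−f)/f ≈ 3 × 173 × 0.83789 ≈ 434.86 mg.

435 mg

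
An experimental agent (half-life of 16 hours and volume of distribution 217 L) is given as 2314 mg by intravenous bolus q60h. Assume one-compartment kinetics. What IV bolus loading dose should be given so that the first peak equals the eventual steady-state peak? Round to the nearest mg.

2500 mg

f = (1/2)^(60/16) ≈ 0.074325; accumulation ratio R = 1/(1−f) ≈ 1.08029.
Loading dose to hit Cmax,ss on first dose: D_load = D_maint·R ≈ 2314 × 1.08029 ≈ 2499.79 mg.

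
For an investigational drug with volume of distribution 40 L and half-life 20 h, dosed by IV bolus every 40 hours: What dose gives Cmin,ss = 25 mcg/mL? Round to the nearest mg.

3000 mg

τ/t½ = 40/20 ≈ 2, so f = (1/2)^(40/20) ≈ 0.250000.
Cmin,ss = (D/Vd)·f/(1−f), so D = Cmin,ss·Vd·(1−f)/f.
D = 25 × 40 × (1−f)/f ≈ 25 × 40 × 3.00000 ≈ 3000.00 mg.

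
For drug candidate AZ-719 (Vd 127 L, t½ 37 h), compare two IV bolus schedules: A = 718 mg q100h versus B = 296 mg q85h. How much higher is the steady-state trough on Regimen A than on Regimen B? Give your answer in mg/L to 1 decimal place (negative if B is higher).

0.4 mg/L

Regimen A: f = (1/2)^(100/37) ≈ 0.1536; Cmin,ss = (718/127)·f/(1−f) ≈ 1.026 mg/L.
Regimen B: f = (1/2)^(85/37) ≈ 0.2034; Cmin,ss = (296/127)·f/(1−f) ≈ 0.595 mg/L.
Difference ≈ 1.026 − 0.595 ≈ 0.431 mg/L.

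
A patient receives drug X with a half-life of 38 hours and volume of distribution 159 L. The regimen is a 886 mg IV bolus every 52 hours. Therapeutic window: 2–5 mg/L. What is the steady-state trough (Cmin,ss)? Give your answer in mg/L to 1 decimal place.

3.5 mg/L

τ/t½ = 52/38 ≈ 1.3684, so fraction remaining f = (1/2)^(52/38) ≈ 0.3873.
Accumulation ratio R = 1/(1 − f) ≈ 1/0.6127 ≈ 1.6321.
Each bolus raises the concentration by D/Vd = 886/159 ≈ 5.572 mg/L.
Cmax,ss = C₀/(1 − f) ≈ 5.572/0.6127 ≈ 9.094 mg/L.
One interval later, Cmin,ss = Cmax,ss·e^(−kτ) ≈ 9.094 × 0.3873 ≈ 3.522 mg/L.
Trough 3.5 mg/L vs MEC 2 mg/L: adequate.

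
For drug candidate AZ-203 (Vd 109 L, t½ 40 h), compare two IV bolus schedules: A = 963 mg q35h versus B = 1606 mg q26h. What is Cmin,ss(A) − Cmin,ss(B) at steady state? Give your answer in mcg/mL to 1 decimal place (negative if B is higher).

Regimen A: f = (1/2)^(35/40) ≈ 0.5453; Cmin,ss = (963/109)·f/(1−f) ≈ 10.595 mcg/mL.
Regimen B: f = (1/2)^(26/40) ≈ 0.6373; Cmin,ss = (1606/109)·f/(1−f) ≈ 25.889 mcg/mL.
Difference ≈ 10.595 − 25.889 ≈ -15.294 mcg/mL.

-15.3 mcg/mL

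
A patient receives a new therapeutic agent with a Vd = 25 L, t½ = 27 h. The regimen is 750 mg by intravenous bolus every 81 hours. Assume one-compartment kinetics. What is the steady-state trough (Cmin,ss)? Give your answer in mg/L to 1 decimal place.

4.3 mg/L

The dosing interval is 3 half-lives, so f = 2^(−3) = 0.125.
Accumulation ratio R = 1/(1 − f) = 1/0.875 = 8/7.
Single-dose peak C₀ = D/Vd = 750/25 = 30 mg/L.
Steady-state peak Cmax,ss = C₀·R = 30 × 8/7 ≈ 34.286 mg/L.
Steady-state trough Cmin,ss = Cmax,ss·f ≈ 34.286 × 0.125 ≈ 4.286 mg/L.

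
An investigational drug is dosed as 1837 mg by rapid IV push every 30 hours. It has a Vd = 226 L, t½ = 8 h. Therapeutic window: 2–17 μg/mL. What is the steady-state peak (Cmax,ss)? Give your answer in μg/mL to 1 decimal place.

8.8 μg/mL

τ/t½ = 30/8 ≈ 3.75, so fraction remaining f = (1/2)^(30/8) ≈ 0.0743.
Accumulation ratio R = 1/(1 − f) ≈ 1/0.9257 ≈ 1.0803.
Each bolus raises the concentration by D/Vd = 1837/226 ≈ 8.128 μg/mL.
Cmax,ss = C₀/(1 − f) ≈ 8.128/0.9257 ≈ 8.780 μg/mL.
Peak 8.8 μg/mL vs MTC 17 μg/mL: below toxic threshold.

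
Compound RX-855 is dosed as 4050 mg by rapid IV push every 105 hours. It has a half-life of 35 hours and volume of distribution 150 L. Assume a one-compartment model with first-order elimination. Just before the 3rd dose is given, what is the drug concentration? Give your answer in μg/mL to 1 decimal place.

f = (1/2)^(τ/t½) = (1/2)^(105/35) ≈ 0.1250.
C₀ = D/Vd = 4050/150 ≈ 27.000 μg/mL.
Before the 3rd dose, 2 doses have been given. Superposition: Cmin = C₀·(f + f²).
≈ 27.000 × (0.1250 + 0.0156) ≈ 27.000 × 0.1406 ≈ 3.796 μg/mL.

3.8 μg/mL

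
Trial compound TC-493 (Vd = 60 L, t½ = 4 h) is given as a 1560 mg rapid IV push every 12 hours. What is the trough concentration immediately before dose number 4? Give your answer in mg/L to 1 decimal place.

f = (1/2)^(τ/t½) = (1/2)^(12/4) ≈ 0.1250.
C₀ = D/Vd = 1560/60 ≈ 26.000 mg/L.
Before the 4th dose, 3 doses have been given. Superposition: Cmin = C₀·(f + f² + … + f^3).
≈ 26.000 × (0.1250 + 0.0156 + 0.0020) ≈ 26.000 × 0.1426 ≈ 3.708 mg/L.

3.7 mg/L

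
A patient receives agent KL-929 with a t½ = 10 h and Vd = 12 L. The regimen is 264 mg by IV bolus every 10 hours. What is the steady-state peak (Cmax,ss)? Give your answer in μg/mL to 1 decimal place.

44.0 μg/mL

The dosing interval is 1 half-life, so f = 2^(−1) = 0.5.
Accumulation ratio R = 1/(1 − f) = 1/0.5 = 2/1.
Single-dose peak C₀ = D/Vd = 264/12 = 22 μg/mL.
Steady-state peak Cmax,ss = C₀·R = 22 × 2/1 ≈ 44.000 μg/mL.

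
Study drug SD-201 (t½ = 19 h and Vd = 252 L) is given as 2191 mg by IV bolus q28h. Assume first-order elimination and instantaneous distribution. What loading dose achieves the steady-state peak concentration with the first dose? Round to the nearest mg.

3424 mg

f = (1/2)^(28/19) ≈ 0.360062; accumulation ratio R = 1/(1−f) ≈ 1.56265.
Loading dose to hit Cmax,ss on first dose: D_load = D_maint·R ≈ 2191 × 1.56265 ≈ 3423.77 mg.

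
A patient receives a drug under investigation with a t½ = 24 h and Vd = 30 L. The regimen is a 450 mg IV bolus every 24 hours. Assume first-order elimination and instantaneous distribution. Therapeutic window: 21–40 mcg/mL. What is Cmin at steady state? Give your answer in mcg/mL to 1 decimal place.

15.0 mcg/mL

τ = 24 h = 1 half-life, so f = (1/2)^1 = 0.5.
At steady state, R = 1/(1 − 0.5) = 2/1.
Single-dose peak C₀ = D/Vd = 450/30 = 15 mcg/mL.
Steady-state peak Cmax,ss = C₀·R = 15 × 2/1 ≈ 30.000 mcg/mL.
Steady-state trough Cmin,ss = Cmax,ss·f ≈ 30.000 × 0.5 ≈ 15.000 mcg/mL.
Trough 15.0 mcg/mL vs MEC 21 mcg/mL: subtherapeutic.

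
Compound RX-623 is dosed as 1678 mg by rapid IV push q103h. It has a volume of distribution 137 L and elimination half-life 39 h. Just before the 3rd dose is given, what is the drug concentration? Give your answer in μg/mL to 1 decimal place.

2.3 μg/mL

f = (1/2)^(τ/t½) = (1/2)^(103/39) ≈ 0.1603.
C₀ = D/Vd = 1678/137 ≈ 12.248 μg/mL.
Before the 3rd dose, 2 doses have been given. Superposition: Cmin = C₀·(f + f²).
≈ 12.248 × (0.1603 + 0.0257) ≈ 12.248 × 0.1860 ≈ 2.278 μg/mL.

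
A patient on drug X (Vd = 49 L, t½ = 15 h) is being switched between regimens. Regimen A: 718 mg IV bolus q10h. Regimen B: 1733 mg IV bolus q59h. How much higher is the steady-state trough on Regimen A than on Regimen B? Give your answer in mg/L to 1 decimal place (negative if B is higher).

Regimen A: f = (1/2)^(10/15) ≈ 0.6300; Cmin,ss = (718/49)·f/(1−f) ≈ 24.950 mg/L.
Regimen B: f = (1/2)^(59/15) ≈ 0.0655; Cmin,ss = (1733/49)·f/(1−f) ≈ 2.479 mg/L.
Difference ≈ 24.950 − 2.479 ≈ 22.471 mg/L.

22.5 mg/L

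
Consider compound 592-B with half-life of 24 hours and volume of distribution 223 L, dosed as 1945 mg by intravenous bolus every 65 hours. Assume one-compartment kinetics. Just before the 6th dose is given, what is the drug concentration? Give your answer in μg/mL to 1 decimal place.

f = (1/2)^(τ/t½) = (1/2)^(65/24) ≈ 0.1530.
C₀ = D/Vd = 1945/223 ≈ 8.722 μg/mL.
Before the 6th dose, 5 doses have been given. Superposition: Cmin = C₀·(f + f² + … + f^5).
≈ 8.722 × (0.1530 + 0.0234 + 0.0036 + 0.0005 + 0.0001) ≈ 8.722 × 0.1806 ≈ 1.575 μg/mL.

1.6 μg/mL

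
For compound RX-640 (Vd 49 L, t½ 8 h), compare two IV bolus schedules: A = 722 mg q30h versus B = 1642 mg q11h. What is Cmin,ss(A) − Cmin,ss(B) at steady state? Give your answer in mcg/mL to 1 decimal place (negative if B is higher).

-19.8 mcg/mL

Regimen A: f = (1/2)^(30/8) ≈ 0.0743; Cmin,ss = (722/49)·f/(1−f) ≈ 1.183 mcg/mL.
Regimen B: f = (1/2)^(11/8) ≈ 0.3856; Cmin,ss = (1642/49)·f/(1−f) ≈ 21.031 mcg/mL.
Difference ≈ 1.183 − 21.031 ≈ -19.848 mcg/mL.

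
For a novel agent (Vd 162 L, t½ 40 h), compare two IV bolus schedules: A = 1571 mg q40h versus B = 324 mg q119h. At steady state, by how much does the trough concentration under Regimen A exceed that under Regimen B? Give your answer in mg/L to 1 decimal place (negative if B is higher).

9.4 mg/L

Regimen A: f = (1/2)^(40/40) ≈ 0.5000; Cmin,ss = (1571/162)·f/(1−f) ≈ 9.698 mg/L.
Regimen B: f = (1/2)^(119/40) ≈ 0.1272; Cmin,ss = (324/162)·f/(1−f) ≈ 0.291 mg/L.
Difference ≈ 9.698 − 0.291 ≈ 9.407 mg/L.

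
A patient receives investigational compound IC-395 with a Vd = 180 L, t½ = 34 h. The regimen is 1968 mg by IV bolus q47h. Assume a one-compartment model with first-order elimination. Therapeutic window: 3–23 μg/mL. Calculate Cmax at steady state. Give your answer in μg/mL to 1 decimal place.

17.7 μg/mL

k = ln2/t½ = ln2/34 ≈ 0.020387 h⁻¹; fraction remaining f = e^(−kτ) = e^(−0.020387×47) ≈ 0.3836.
Accumulation ratio R = 1/(1 − f) ≈ 1/0.6164 ≈ 1.6223.
Each bolus raises the concentration by D/Vd = 1968/180 ≈ 10.933 μg/mL.
Cmax,ss = C₀/(1 − f) ≈ 10.933/0.6164 ≈ 17.737 μg/mL.
Peak 17.7 μg/mL vs MTC 23 μg/mL: below toxic threshold.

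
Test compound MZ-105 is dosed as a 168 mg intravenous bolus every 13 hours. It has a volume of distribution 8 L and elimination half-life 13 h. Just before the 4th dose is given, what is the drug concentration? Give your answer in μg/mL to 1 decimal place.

f = (1/2)^(τ/t½) = (1/2)^(13/13) ≈ 0.5000.
C₀ = D/Vd = 168/8 ≈ 21.000 μg/mL.
Before the 4th dose, 3 doses have been given. Superposition: Cmin = C₀·(f + f² + … + f^3).
≈ 21.000 × (0.5000 + 0.2500 + 0.1250) ≈ 21.000 × 0.8750 ≈ 18.375 μg/mL.

18.4 μg/mL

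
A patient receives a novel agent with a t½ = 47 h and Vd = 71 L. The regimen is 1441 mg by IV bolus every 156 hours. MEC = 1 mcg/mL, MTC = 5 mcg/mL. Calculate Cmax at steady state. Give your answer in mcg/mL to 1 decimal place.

22.6 mcg/mL

k = ln2/t½ = ln2/47 ≈ 0.014748 h⁻¹; fraction remaining f = e^(−kτ) = e^(−0.014748×156) ≈ 0.1002.
Accumulation ratio R = 1/(1 − f) ≈ 1/0.8998 ≈ 1.1114.
Each bolus raises the concentration by D/Vd = 1441/71 ≈ 20.296 mcg/mL.
Steady-state peak Cmax,ss = C₀·R ≈ 20.296 × 1.1114 ≈ 22.557 mcg/mL.
Peak 22.6 mcg/mL vs MTC 5 mcg/mL: exceeds toxic threshold.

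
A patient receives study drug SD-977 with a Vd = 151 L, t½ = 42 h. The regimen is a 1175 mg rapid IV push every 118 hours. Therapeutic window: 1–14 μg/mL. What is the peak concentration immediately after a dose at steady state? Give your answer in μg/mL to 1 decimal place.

9.1 μg/mL

k = ln2/t½ = ln2/42 ≈ 0.016504 h⁻¹; fraction remaining f = e^(−kτ) = e^(−0.016504×118) ≈ 0.1426.
Accumulation ratio R = 1/(1 − f) ≈ 1/0.8574 ≈ 1.1663.
Each bolus raises the concentration by D/Vd = 1175/151 ≈ 7.781 μg/mL.
Steady-state peak Cmax,ss = C₀·R ≈ 7.781 × 1.1663 ≈ 9.075 μg/mL.
Peak 9.1 μg/mL vs MTC 14 μg/mL: below toxic threshold.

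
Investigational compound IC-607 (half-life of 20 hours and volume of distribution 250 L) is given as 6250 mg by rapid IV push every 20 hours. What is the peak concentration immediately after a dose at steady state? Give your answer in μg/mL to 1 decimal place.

The dosing interval is 1 half-life, so f = 2^(−1) = 0.5.
At steady state, R = 1/(1 − 0.5) = 2/1.
Single-dose peak C₀ = D/Vd = 6250/250 = 25 μg/mL.
Steady-state peak Cmax,ss = C₀·R = 25 × 2/1 ≈ 50.000 μg/mL.

50.0 μg/mL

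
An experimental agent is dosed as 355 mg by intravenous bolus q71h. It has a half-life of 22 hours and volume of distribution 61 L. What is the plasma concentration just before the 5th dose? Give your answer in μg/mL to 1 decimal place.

f = (1/2)^(τ/t½) = (1/2)^(71/22) ≈ 0.1068.
C₀ = D/Vd = 355/61 ≈ 5.820 μg/mL.
Before the 5th dose, 4 doses have been given. Superposition: Cmin = C₀·(f + f² + … + f^4).
≈ 5.820 × (0.1068 + 0.0114 + 0.0012 + 0.0001) ≈ 5.820 × 0.1195 ≈ 0.695 μg/mL.

0.7 μg/mL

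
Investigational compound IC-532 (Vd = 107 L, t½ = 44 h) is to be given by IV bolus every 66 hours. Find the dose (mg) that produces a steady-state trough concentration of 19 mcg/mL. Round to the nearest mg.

3717 mg

τ/t½ = 66/44 ≈ 1.5, so f = (1/2)^(66/44) ≈ 0.353553.
Cmin,ss = (D/Vd)·f/(1−f), so D = Cmin,ss·Vd·(1−f)/f.
D = 19 × 107 × (1−f)/f ≈ 19 × 107 × 1.82843 ≈ 3717.20 mg.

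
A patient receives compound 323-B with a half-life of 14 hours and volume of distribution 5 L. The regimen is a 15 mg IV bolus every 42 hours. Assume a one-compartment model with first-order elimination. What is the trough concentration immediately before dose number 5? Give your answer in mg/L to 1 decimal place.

0.4 mg/L

f = (1/2)^(τ/t½) = (1/2)^(42/14) ≈ 0.1250.
C₀ = D/Vd = 15/5 ≈ 3.000 mg/L.
Before the 5th dose, 4 doses have been given. Superposition: Cmin = C₀·(f + f² + … + f^4).
≈ 3.000 × (0.1250 + 0.0156 + 0.0020 + 0.0002) ≈ 3.000 × 0.1428 ≈ 0.428 mg/L.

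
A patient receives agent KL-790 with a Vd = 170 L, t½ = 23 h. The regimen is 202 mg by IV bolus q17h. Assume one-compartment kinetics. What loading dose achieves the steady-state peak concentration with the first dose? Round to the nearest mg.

504 mg

f = (1/2)^(17/23) ≈ 0.599100; accumulation ratio R = 1/(1−f) ≈ 2.49439.
Loading dose to hit Cmax,ss on first dose: D_load = D_maint·R ≈ 202 × 2.49439 ≈ 503.87 mg.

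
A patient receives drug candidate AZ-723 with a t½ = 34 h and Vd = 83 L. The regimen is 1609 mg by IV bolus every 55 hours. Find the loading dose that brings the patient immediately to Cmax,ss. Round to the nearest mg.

2387 mg

f = (1/2)^(55/34) ≈ 0.325866; accumulation ratio R = 1/(1−f) ≈ 1.48338.
Loading dose to hit Cmax,ss on first dose: D_load = D_maint·R ≈ 1609 × 1.48338 ≈ 2386.76 mg.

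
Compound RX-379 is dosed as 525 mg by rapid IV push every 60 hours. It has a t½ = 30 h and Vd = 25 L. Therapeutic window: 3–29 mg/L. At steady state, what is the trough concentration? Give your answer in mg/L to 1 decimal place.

The dosing interval is 2 half-lives, so f = 2^(−2) = 0.25.
At steady state, R = 1/(1 − 0.25) = 4/3.
Single-dose peak C₀ = D/Vd = 525/25 = 21 mg/L.
Steady-state peak Cmax,ss = C₀·R = 21 × 4/3 ≈ 28.000 mg/L.
Steady-state trough Cmin,ss = Cmax,ss·f ≈ 28.000 × 0.25 ≈ 7.000 mg/L.
Trough 7.0 mg/L vs MEC 3 mg/L: adequate.

7.0 mg/L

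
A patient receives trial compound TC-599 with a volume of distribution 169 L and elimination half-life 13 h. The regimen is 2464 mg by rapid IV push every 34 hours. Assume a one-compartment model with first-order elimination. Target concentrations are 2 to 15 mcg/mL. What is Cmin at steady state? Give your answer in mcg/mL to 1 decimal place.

Over one 34-h interval, 34/13 ≈ 2.6154 half-lives elapse, leaving f ≈ 0.1632 of each dose.
At steady state, accumulation factor R = 1/(1 − e^(−kτ)) ≈ 1.1950.
Each bolus raises the concentration by D/Vd = 2464/169 ≈ 14.580 mcg/mL.
Steady-state peak Cmax,ss = C₀·R ≈ 14.580 × 1.1950 ≈ 17.423 mcg/mL.
One interval later, Cmin,ss = Cmax,ss·e^(−kτ) ≈ 17.423 × 0.1632 ≈ 2.843 mcg/mL.
Trough 2.8 mcg/mL vs MEC 2 mcg/mL: adequate.

2.8 mcg/mL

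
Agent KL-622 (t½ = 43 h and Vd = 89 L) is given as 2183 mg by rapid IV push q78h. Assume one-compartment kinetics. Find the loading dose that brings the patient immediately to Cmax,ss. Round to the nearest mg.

3051 mg

f = (1/2)^(78/43) ≈ 0.284410; accumulation ratio R = 1/(1−f) ≈ 1.39745.
Loading dose to hit Cmax,ss on first dose: D_load = D_maint·R ≈ 2183 × 1.39745 ≈ 3050.63 mg.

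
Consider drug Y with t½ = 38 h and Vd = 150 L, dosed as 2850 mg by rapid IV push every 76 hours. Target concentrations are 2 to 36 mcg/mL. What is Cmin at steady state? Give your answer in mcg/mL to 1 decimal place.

6.3 mcg/mL

The dosing interval is 2 half-lives, so f = 2^(−2) = 0.25.
At steady state, R = 1/(1 − 0.25) = 4/3.
Single-dose peak C₀ = D/Vd = 2850/150 = 19 mcg/mL.
Steady-state peak Cmax,ss = C₀·R = 19 × 4/3 ≈ 25.333 mcg/mL.
Steady-state trough Cmin,ss = Cmax,ss·f ≈ 25.333 × 0.25 ≈ 6.333 mcg/mL.
Trough 6.3 mcg/mL vs MEC 2 mcg/mL: adequate.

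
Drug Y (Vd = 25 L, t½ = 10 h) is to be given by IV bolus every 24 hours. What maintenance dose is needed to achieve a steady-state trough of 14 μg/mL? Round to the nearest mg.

1497 mg

τ/t½ = 24/10 ≈ 2.4, so f = (1/2)^(24/10) ≈ 0.189465.
Cmin,ss = (D/Vd)·f/(1−f), so D = Cmin,ss·Vd·(1−f)/f.
D = 14 × 25 × (1−f)/f ≈ 14 × 25 × 4.27802 ≈ 1497.31 mg.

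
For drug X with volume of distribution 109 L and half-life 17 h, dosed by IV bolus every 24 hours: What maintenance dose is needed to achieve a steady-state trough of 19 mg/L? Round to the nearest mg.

3439 mg

τ/t½ = 24/17 ≈ 1.4118, so f = (1/2)^(24/17) ≈ 0.375852.
Cmin,ss = (D/Vd)·f/(1−f), so D = Cmin,ss·Vd·(1−f)/f.
D = 19 × 109 × (1−f)/f ≈ 19 × 109 × 1.66062 ≈ 3439.14 mg.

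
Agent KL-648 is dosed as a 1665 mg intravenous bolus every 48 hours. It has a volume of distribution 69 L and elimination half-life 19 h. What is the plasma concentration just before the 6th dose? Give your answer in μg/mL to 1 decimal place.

f = (1/2)^(τ/t½) = (1/2)^(48/19) ≈ 0.1736.
C₀ = D/Vd = 1665/69 ≈ 24.130 μg/mL.
Before the 6th dose, 5 doses have been given. Superposition: Cmin = C₀·(f + f² + … + f^5).
≈ 24.130 × (0.1736 + 0.0301 + 0.0052 + 0.0009 + 0.0002) ≈ 24.130 × 0.2100 ≈ 5.067 μg/mL.

5.1 μg/mL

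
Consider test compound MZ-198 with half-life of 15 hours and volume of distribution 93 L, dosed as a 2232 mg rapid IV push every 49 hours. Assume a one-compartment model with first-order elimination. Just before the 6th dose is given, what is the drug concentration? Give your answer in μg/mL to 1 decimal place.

f = (1/2)^(τ/t½) = (1/2)^(49/15) ≈ 0.1039.
C₀ = D/Vd = 2232/93 ≈ 24.000 μg/mL.
Before the 6th dose, 5 doses have been given. Superposition: Cmin = C₀·(f + f² + … + f^5).
≈ 24.000 × (0.1039 + 0.0108 + 0.0011 + 0.0001 + 0.0000) ≈ 24.000 × 0.1159 ≈ 2.782 μg/mL.

2.8 μg/mL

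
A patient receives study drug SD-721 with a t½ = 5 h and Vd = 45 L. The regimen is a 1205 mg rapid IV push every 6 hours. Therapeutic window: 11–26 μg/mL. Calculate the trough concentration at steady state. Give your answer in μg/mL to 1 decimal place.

20.6 μg/mL

Over one 6-h interval, 6/5 ≈ 1.2 half-lives elapse, leaving f ≈ 0.4353 of each dose.
Accumulation ratio R = 1/(1 − f) ≈ 1/0.5647 ≈ 1.7709.
Single-dose peak C₀ = D/Vd = 1205/45 ≈ 26.778 μg/mL.
Cmax,ss = C₀/(1 − f) ≈ 26.778/0.5647 ≈ 47.420 μg/mL.
One interval later, Cmin,ss = Cmax,ss·e^(−kτ) ≈ 47.420 × 0.4353 ≈ 20.642 μg/mL.
Trough 20.6 μg/mL vs MEC 11 μg/mL: adequate.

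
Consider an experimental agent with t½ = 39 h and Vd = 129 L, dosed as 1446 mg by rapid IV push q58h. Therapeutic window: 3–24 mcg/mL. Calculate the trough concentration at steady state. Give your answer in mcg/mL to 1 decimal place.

6.2 mcg/mL

τ/t½ = 58/39 ≈ 1.4872, so fraction remaining f = (1/2)^(58/39) ≈ 0.3567.
Single-dose peak C₀ = D/Vd = 1446/129 ≈ 11.209 mcg/mL.
Steady-state trough Cmin,ss = C₀·f/(1−f) ≈ 11.209 × 0.3567/0.6433 ≈ 6.215 mcg/mL.
Trough 6.2 mcg/mL vs MEC 3 mcg/mL: adequate.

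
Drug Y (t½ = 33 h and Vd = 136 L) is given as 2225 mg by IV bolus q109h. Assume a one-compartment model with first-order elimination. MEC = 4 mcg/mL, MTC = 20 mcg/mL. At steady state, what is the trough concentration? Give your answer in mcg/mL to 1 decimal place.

1.8 mcg/mL

τ/t½ = 109/33 ≈ 3.303, so fraction remaining f = (1/2)^(109/33) ≈ 0.1013.
Accumulation ratio R = 1/(1 − f) ≈ 1/0.8987 ≈ 1.1127.
Single-dose peak C₀ = D/Vd = 2225/136 ≈ 16.360 mcg/mL.
Steady-state peak Cmax,ss = C₀·R ≈ 16.360 × 1.1127 ≈ 18.204 mcg/mL.
Steady-state trough Cmin,ss = Cmax,ss·f ≈ 18.204 × 0.1013 ≈ 1.844 mcg/mL.
Trough 1.8 mcg/mL vs MEC 4 mcg/mL: subtherapeutic.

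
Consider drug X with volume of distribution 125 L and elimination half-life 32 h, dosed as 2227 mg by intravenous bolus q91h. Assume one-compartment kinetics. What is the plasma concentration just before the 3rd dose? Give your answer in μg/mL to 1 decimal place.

f = (1/2)^(τ/t½) = (1/2)^(91/32) ≈ 0.1393.
C₀ = D/Vd = 2227/125 ≈ 17.816 μg/mL.
Before the 3rd dose, 2 doses have been given. Superposition: Cmin = C₀·(f + f²).
≈ 17.816 × (0.1393 + 0.0194) ≈ 17.816 × 0.1587 ≈ 2.827 μg/mL.

2.8 μg/mL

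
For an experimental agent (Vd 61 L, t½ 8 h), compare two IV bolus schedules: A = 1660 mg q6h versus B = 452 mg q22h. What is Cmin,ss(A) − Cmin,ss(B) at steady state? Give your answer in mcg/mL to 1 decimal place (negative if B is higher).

Regimen A: f = (1/2)^(6/8) ≈ 0.5946; Cmin,ss = (1660/61)·f/(1−f) ≈ 39.913 mcg/mL.
Regimen B: f = (1/2)^(22/8) ≈ 0.1487; Cmin,ss = (452/61)·f/(1−f) ≈ 1.294 mcg/mL.
Difference ≈ 39.913 − 1.294 ≈ 38.619 mcg/mL.

38.6 mcg/mL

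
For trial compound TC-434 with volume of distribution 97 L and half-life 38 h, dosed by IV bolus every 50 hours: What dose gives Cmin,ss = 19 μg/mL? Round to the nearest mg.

τ/t½ = 50/38 ≈ 1.3158, so f = (1/2)^(50/38) ≈ 0.401706.
Cmin,ss = (D/Vd)·f/(1−f), so D = Cmin,ss·Vd·(1−f)/f.
D = 19 × 97 × (1−f)/f ≈ 19 × 97 × 1.48938 ≈ 2744.93 mg.

2745 mg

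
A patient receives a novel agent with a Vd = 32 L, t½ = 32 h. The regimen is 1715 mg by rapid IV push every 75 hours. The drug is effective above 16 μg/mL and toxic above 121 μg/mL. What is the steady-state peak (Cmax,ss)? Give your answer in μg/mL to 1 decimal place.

66.7 μg/mL

τ/t½ = 75/32 ≈ 2.3438, so fraction remaining f = (1/2)^(75/32) ≈ 0.1970.
Accumulation ratio R = 1/(1 − f) ≈ 1/0.8030 ≈ 1.2453.
Single-dose peak C₀ = D/Vd = 1715/32 ≈ 53.594 μg/mL.
Steady-state peak Cmax,ss = C₀·R ≈ 53.594 × 1.2453 ≈ 66.741 μg/mL.
Peak 66.7 μg/mL vs MTC 121 μg/mL: below toxic threshold.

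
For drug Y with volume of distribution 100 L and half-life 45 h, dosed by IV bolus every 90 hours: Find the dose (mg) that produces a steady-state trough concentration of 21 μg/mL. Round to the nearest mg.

6300 mg

τ/t½ = 90/45 ≈ 2, so f = (1/2)^(90/45) ≈ 0.250000.
Cmin,ss = (D/Vd)·f/(1−f), so D = Cmin,ss·Vd·(1−f)/f.
D = 21 × 100 × (1−f)/f ≈ 21 × 100 × 3.00000 ≈ 6300.00 mg.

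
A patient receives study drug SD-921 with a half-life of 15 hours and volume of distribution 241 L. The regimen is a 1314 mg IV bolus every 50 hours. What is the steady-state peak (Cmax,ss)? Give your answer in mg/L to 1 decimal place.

k = ln2/t½ = ln2/15 ≈ 0.046210 h⁻¹; fraction remaining f = e^(−kτ) = e^(−0.046210×50) ≈ 0.0992.
At steady state, accumulation factor R = 1/(1 − e^(−kτ)) ≈ 1.1101.
Single-dose peak C₀ = D/Vd = 1314/241 ≈ 5.452 mg/L.
Steady-state peak Cmax,ss = C₀·R ≈ 5.452 × 1.1101 ≈ 6.052 mg/L.

6.1 mg/L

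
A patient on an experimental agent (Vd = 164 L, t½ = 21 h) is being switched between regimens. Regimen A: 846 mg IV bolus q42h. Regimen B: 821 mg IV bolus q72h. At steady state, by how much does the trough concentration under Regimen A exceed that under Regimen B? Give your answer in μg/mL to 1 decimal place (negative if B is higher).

Regimen A: f = (1/2)^(42/21) ≈ 0.2500; Cmin,ss = (846/164)·f/(1−f) ≈ 1.720 μg/mL.
Regimen B: f = (1/2)^(72/21) ≈ 0.0929; Cmin,ss = (821/164)·f/(1−f) ≈ 0.513 μg/mL.
Difference ≈ 1.720 − 0.513 ≈ 1.207 μg/mL.

1.2 μg/mL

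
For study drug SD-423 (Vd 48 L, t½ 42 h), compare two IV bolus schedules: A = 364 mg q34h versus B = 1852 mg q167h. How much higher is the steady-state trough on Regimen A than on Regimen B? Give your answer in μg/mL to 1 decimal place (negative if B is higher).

Regimen A: f = (1/2)^(34/42) ≈ 0.5706; Cmin,ss = (364/48)·f/(1−f) ≈ 10.077 μg/mL.
Regimen B: f = (1/2)^(167/42) ≈ 0.0635; Cmin,ss = (1852/48)·f/(1−f) ≈ 2.616 μg/mL.
Difference ≈ 10.077 − 2.616 ≈ 7.461 μg/mL.

7.5 μg/mL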